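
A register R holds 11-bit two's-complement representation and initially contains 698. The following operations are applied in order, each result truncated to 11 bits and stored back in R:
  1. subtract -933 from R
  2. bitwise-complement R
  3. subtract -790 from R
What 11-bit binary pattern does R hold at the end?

10010110110

Start: R = 698 = 01010111010.
R = 698 − (-933) = 1631; wraps to -417 = 11001011111
R = NOT 11001011111 = 00110100000 = 416
R = 416 − (-790) = 1206; wraps to -842 = 10010110110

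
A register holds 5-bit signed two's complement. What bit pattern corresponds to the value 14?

14 is non-negative, so write it directly in 5 bits: 01110.

01110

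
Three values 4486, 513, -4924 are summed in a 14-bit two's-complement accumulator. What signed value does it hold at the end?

4486 + 513 = 4999 (01001110000111)
4999 + (-4924) = 75 (00000001001011)

75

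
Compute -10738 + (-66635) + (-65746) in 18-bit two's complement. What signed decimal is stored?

-10738 + (-66635) = -77373 (101101000111000011)
-77373 + (-65746) = -143119 → wraps to 119025 (011101000011110001)

119025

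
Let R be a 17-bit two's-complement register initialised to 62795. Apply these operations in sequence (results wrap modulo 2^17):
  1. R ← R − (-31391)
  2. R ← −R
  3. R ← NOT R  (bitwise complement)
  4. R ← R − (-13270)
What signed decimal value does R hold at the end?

-23617

Start: R = 62795 = 01111010101001011.
R = 62795 − (-31391) = 94186; wraps to -36886 = 10110111111101010
R = −(-36886) = 36886 = 01001000000010110
R = NOT 01001000000010110 = 10110111111101001 = -36887
R = -36887 − (-13270) = -23617 = 11010001110111111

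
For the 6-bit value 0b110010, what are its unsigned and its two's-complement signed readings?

Unsigned: 110010 = 50.
Signed: MSB=1 → 50 − 64 = -14.

unsigned = 50, signed = -14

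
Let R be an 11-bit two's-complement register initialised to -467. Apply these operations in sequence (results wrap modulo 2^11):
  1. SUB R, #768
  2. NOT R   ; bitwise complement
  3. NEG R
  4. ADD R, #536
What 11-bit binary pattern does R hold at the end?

10101000110

Start: R = -467 = 11000101101.
R = -467 − 768 = -1235; wraps to 813 = 01100101101
R = NOT 01100101101 = 10011010010 = -814
R = −(-814) = 814 = 01100101110
R = 814 + 536 = 1350; wraps to -698 = 10101000110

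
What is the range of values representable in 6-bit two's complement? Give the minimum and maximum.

Minimum: −2^5 = -32.
Maximum: 2^5 − 1 = 31.

min = -32, max = 31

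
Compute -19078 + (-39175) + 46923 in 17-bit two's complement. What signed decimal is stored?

-19078 + (-39175) = -58253 (10001110001110011)
-58253 + 46923 = -11330 (11101001110111110)

-11330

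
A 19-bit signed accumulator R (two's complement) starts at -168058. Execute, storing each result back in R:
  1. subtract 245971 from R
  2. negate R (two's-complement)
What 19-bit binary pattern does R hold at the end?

1100101000101001101

Start: R = -168058 = 1010110111110000110.
R = -168058 − 245971 = -414029; wraps to 110259 = 0011010111010110011
R = −(110259) = -110259 = 1100101000101001101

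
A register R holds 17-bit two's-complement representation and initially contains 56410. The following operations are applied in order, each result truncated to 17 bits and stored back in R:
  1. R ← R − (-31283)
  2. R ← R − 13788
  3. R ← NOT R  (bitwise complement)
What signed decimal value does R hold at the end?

57166

Start: R = 56410 = 01101110001011010.
R = 56410 − (-31283) = 87693; wraps to -43379 = 10101011010001101
R = -43379 − 13788 = -57167 = 10010000010110001
R = NOT 10010000010110001 = 01101111101001110 = 57166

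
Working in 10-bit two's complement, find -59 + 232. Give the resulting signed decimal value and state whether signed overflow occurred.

-59 → 1111000101
232 → 0011101000
  1111000101
+ 0011101000
= 0010101101  (discard carry-out 1)
Result 0010101101: MSB = 0 → value 173.
Addends have opposite signs, so signed overflow cannot occur.

173; no overflow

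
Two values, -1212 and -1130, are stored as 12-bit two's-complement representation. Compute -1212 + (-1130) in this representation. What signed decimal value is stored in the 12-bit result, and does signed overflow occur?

-1212 → 101101000100
-1130 → 101110010110
  101101000100
+ 101110010110
= 011011011010  (discard carry-out 1)
Result 011011011010: MSB = 0 → value 1754.
Both addends are negative but the stored result is non-negative: signed overflow. The true value -1212 + (-1130) = -2342 lies outside [-2048, 2047].

1754; overflow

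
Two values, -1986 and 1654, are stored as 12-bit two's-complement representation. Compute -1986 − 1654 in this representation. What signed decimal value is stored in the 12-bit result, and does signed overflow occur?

456; overflow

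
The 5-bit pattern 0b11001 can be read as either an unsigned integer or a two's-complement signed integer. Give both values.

unsigned = 25, signed = -7

Unsigned: 11001 = 25.
Signed: MSB=1 → 25 − 32 = -7.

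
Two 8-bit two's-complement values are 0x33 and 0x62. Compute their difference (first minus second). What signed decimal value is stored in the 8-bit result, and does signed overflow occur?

0x33 = 00110011 = 51 (signed)
0x62 = 01100010 = 98 (signed)
Subtract via negate-and-add: invert 01100010 + 1 = 10011110 (i.e. -98).
  00110011
+ 10011110
= 11010001
Result 11010001: MSB = 1 → 209 − 256 = -47.
Addends (after negating the subtrahend) have opposite signs, so signed overflow cannot occur.

-47; no overflow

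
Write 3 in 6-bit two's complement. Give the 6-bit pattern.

3 is non-negative, so write it directly in 6 bits: 000011.

000011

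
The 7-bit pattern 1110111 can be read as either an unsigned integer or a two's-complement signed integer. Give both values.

unsigned = 119, signed = -9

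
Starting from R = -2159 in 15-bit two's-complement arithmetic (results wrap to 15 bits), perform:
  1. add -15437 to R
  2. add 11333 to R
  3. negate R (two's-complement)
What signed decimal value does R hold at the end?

6263

Start: R = -2159 = 111011110010001.
R = -2159 + (-15437) = -17596; wraps to 15172 = 011101101000100
R = 15172 + 11333 = 26505; wraps to -6263 = 110011110001001
R = −(-6263) = 6263 = 001100001110111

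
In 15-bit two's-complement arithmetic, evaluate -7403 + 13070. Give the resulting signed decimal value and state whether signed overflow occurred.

5667; no overflow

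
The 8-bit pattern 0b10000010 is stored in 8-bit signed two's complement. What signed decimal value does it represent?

MSB is 1, so the value is negative.
Invert: 01111101. Add 1: 01111110 = 126. So the value is −126.

-126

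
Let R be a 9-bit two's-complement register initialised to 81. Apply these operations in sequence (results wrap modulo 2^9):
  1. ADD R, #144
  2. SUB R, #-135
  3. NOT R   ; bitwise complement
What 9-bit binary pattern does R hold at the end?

010010111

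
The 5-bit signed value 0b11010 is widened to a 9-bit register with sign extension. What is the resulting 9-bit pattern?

111111010

MSB of 11010 is 1; replicate it into the new high bits.
1111|11010 → 111111010 (still -6).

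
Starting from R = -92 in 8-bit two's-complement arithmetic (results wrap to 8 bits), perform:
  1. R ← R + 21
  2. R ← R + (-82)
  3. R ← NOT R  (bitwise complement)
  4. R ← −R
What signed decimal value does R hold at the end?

Start: R = -92 = 10100100.
R = -92 + 21 = -71 = 10111001
R = -71 + (-82) = -153; wraps to 103 = 01100111
R = NOT 01100111 = 10011000 = -104
R = −(-104) = 104 = 01101000

104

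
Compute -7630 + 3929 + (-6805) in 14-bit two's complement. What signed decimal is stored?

-7630 + 3929 = -3701 (11000110001011)
-3701 + (-6805) = -10506 → wraps to 5878 (01011011110110)

5878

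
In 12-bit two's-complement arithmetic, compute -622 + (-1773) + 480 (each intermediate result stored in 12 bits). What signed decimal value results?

-622 + (-1773) = -2395 → wraps to 1701 (011010100101)
1701 + 480 = 2181 → wraps to -1915 (100010000101)

-1915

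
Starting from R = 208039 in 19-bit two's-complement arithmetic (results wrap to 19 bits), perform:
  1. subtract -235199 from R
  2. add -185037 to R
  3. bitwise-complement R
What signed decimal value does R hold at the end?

-258202

Start: R = 208039 = 0110010110010100111.
R = 208039 − (-235199) = 443238; wraps to -81050 = 1101100001101100110
R = -81050 + (-185037) = -266087; wraps to 258201 = 0111111000010011001
R = NOT 0111111000010011001 = 1000000111101100110 = -258202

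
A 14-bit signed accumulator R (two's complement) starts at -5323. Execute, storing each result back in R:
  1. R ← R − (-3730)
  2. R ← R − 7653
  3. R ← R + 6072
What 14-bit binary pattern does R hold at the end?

11001110011010

Start: R = -5323 = 10101100110101.
R = -5323 − (-3730) = -1593 = 11100111000111
R = -1593 − 7653 = -9246; wraps to 7138 = 01101111100010
R = 7138 + 6072 = 13210; wraps to -3174 = 11001110011010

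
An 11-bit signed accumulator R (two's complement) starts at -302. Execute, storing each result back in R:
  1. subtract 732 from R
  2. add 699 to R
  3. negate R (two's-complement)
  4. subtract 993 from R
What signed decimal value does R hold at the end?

-658

Start: R = -302 = 11011010010.
R = -302 − 732 = -1034; wraps to 1014 = 01111110110
R = 1014 + 699 = 1713; wraps to -335 = 11010110001
R = −(-335) = 335 = 00101001111
R = 335 − 993 = -658 = 10101101110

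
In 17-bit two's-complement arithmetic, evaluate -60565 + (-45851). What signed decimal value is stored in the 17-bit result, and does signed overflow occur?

-60565 → 10001001101101011
-45851 → 10100110011100101
  10001001101101011
+ 10100110011100101
= 00110000001010000  (discard carry-out 1)
Result 00110000001010000: MSB = 0 → value 24656.
Both addends are negative but the stored result is non-negative: signed overflow. The true value -60565 + (-45851) = -106416 lies outside [-65536, 65535].

24656; overflow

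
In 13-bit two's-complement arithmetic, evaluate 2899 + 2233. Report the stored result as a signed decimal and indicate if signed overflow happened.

-3060; overflow

2899 → 0101101010011
2233 → 0100010111001
  0101101010011
+ 0100010111001
= 1010000001100
Result 1010000001100: MSB = 1 → 5132 − 8192 = -3060.
Both addends are non-negative but the stored result is negative: signed overflow. The true value 2899 + 2233 = 5132 lies outside [-4096, 4095].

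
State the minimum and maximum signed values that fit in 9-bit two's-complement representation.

Minimum: −2^8 = -256.
Maximum: 2^8 − 1 = 255.

min = -256, max = 255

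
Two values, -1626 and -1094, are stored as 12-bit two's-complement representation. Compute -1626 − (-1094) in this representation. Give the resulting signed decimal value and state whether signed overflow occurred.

-532; no overflow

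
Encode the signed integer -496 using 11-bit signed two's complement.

11000010000

|-496| = 496 = 00111110000 in 11 bits.
Invert the bits: 11000001111. Add 1: 11000010000.
Check: 11000010000 reads as 1552 − 2048 = -496.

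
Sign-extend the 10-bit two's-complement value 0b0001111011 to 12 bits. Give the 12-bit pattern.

000001111011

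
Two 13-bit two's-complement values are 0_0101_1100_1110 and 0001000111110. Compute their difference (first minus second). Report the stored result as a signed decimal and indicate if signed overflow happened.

0_0101_1100_1110 → 0010111001110 = 1486 (signed)
0001000111110 = 574 (signed)
Subtract via negate-and-add: invert 0001000111110 + 1 = 1110111000010 (i.e. -574).
  0010111001110
+ 1110111000010
= 0001110010000  (discard carry-out 1)
Result 0001110010000: MSB = 0 → value 912.
Addends (after negating the subtrahend) have opposite signs, so signed overflow cannot occur.

912; no overflow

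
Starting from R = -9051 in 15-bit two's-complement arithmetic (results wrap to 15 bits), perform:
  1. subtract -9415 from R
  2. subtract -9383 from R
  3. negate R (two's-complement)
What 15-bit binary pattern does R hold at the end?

101100111101101

Start: R = -9051 = 101110010100101.
R = -9051 − (-9415) = 364 = 000000101101100
R = 364 − (-9383) = 9747 = 010011000010011
R = −(9747) = -9747 = 101100111101101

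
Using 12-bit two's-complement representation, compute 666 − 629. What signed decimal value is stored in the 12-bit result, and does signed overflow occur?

37; no overflow

666 → 001010011010
629 → 001001110101
Subtract via negate-and-add: invert 001001110101 + 1 = 110110001011 (i.e. -629).
  001010011010
+ 110110001011
= 000000100101  (discard carry-out 1)
Result 000000100101: MSB = 0 → value 37.
Addends (after negating the subtrahend) have opposite signs, so signed overflow cannot occur.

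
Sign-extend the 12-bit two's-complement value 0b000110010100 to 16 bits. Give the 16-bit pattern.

0000000110010100

MSB of 000110010100 is 0; replicate it into the new high bits.
0000|000110010100 → 0000000110010100 (still 404).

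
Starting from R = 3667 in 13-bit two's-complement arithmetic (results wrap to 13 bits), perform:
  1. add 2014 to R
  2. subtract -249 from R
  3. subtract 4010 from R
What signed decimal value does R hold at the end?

1920

Start: R = 3667 = 0111001010011.
R = 3667 + 2014 = 5681; wraps to -2511 = 1011000110001
R = -2511 − (-249) = -2262 = 1011100101010
R = -2262 − 4010 = -6272; wraps to 1920 = 0011110000000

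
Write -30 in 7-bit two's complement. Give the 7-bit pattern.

|-30| = 30 = 0011110 in 7 bits.
Invert the bits: 1100001. Add 1: 1100010.
Check: 1100010 reads as 98 − 128 = -30.

1100010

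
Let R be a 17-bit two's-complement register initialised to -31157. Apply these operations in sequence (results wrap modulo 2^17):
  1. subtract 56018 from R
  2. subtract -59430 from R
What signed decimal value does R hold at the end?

-27745

Start: R = -31157 = 11000011001001011.
R = -31157 − 56018 = -87175; wraps to 43897 = 01010101101111001
R = 43897 − (-59430) = 103327; wraps to -27745 = 11001001110011111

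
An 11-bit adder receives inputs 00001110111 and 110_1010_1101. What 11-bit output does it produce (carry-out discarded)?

  00001110111
+ 11010101101
= 11100100100

11100100100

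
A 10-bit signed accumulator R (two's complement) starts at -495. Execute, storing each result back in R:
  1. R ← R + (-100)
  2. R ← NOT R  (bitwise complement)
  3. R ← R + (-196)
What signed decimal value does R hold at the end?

398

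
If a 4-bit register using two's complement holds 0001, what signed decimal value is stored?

1

MSB is 0, so the value is non-negative: 0001 = 1.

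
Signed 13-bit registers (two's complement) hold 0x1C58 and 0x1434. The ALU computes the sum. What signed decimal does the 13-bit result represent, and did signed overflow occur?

0x1C58 = 1110001011000 = -936 (signed)
0x1434 = 1010000110100 = -3020 (signed)
  1110001011000
+ 1010000110100
= 1000010001100  (discard carry-out 1)
Result 1000010001100: MSB = 1 → 4236 − 8192 = -3956.
Both addends are negative and so is the stored result: no signed overflow.

-3956; no overflow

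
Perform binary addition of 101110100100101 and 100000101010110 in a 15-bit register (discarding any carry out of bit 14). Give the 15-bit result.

  101110100100101
+ 100000101010110
= 001111001111011  (discard carry-out 1)

001111001111011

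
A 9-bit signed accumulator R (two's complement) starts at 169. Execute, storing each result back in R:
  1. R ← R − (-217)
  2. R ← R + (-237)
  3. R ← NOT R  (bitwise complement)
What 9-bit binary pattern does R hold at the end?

101101010

Start: R = 169 = 010101001.
R = 169 − (-217) = 386; wraps to -126 = 110000010
R = -126 + (-237) = -363; wraps to 149 = 010010101
R = NOT 010010101 = 101101010 = -150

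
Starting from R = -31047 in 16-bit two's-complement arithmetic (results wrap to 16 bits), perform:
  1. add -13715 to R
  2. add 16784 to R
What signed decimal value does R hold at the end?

Start: R = -31047 = 1000011010111001.
R = -31047 + (-13715) = -44762; wraps to 20774 = 0101000100100110
R = 20774 + 16784 = 37558; wraps to -27978 = 1001001010110110

-27978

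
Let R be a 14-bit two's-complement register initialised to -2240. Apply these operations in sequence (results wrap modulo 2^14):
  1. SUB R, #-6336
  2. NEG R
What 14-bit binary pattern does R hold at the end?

11000000000000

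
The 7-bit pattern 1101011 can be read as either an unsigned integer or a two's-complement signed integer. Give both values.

Unsigned: 1101011 = 107.
Signed: MSB=1 → 107 − 128 = -21.

unsigned = 107, signed = -21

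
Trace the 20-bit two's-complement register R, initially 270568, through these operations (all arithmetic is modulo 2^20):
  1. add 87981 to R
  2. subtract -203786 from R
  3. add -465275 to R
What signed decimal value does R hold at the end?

Start: R = 270568 = 01000010000011101000.
R = 270568 + 87981 = 358549 = 01010111100010010101
R = 358549 − (-203786) = 562335; wraps to -486241 = 10001001010010011111
R = -486241 + (-465275) = -951516; wraps to 97060 = 00010111101100100100

97060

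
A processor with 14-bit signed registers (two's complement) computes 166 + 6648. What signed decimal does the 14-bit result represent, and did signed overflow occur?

6814; no overflow

166 → 00000010100110
6648 → 01100111111000
  00000010100110
+ 01100111111000
= 01101010011110
Result 01101010011110: MSB = 0 → value 6814.
Both addends are non-negative and so is the stored result: no signed overflow.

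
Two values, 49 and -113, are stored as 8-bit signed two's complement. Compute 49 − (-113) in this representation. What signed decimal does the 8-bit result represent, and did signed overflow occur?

-94; overflow

49 → 00110001
-113 → 10001111
Subtract via negate-and-add: invert 10001111 + 1 = 01110001 (i.e. 113).
  00110001
+ 01110001
= 10100010
Result 10100010: MSB = 1 → 162 − 256 = -94.
Both addends (after negating the subtrahend) are non-negative but the stored result is negative: signed overflow. The true value 49 − (-113) = 162 lies outside [-128, 127].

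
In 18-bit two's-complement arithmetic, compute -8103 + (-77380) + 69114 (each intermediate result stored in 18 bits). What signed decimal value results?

-16369

-8103 + (-77380) = -85483 (101011001000010101)
-85483 + 69114 = -16369 (111100000000001111)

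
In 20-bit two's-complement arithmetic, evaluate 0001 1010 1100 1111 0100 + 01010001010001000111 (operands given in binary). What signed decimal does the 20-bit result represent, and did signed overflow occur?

0001 1010 1100 1111 0100 → 00011010110011110100 = 109812 (signed)
01010001010001000111 = 332871 (signed)
  00011010110011110100
+ 01010001010001000111
= 01101100000100111011
Result 01101100000100111011: MSB = 0 → value 442683.
Both addends are non-negative and so is the stored result: no signed overflow.

442683; no overflow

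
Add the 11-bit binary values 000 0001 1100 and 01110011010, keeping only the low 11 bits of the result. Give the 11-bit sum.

01110110110

  00000011100
+ 01110011010
= 01110110110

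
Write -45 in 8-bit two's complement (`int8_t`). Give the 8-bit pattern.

|-45| = 45 = 00101101 in 8 bits.
Invert the bits: 11010010. Add 1: 11010011.

11010011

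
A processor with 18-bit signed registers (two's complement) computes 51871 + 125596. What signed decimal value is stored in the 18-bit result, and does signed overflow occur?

51871 → 001100101010011111
125596 → 011110101010011100
  001100101010011111
+ 011110101010011100
= 101011010100111011
Result 101011010100111011: MSB = 1 → 177467 − 262144 = -84677.
Both addends are non-negative but the stored result is negative: signed overflow. The true value 51871 + 125596 = 177467 lies outside [-131072, 131071].

-84677; overflow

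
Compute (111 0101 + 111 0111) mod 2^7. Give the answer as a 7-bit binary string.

1101100

  1110101
+ 1110111
= 1101100  (discard carry-out 1)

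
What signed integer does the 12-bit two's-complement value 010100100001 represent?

1313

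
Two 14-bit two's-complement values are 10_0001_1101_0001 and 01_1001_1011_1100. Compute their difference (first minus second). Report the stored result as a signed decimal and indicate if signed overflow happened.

10_0001_1101_0001 → 10000111010001 = -7727 (signed)
01_1001_1011_1100 → 01100110111100 = 6588 (signed)
Subtract via negate-and-add: invert 01100110111100 + 1 = 10011001000100 (i.e. -6588).
  10000111010001
+ 10011001000100
= 00100000010101  (discard carry-out 1)
Result 00100000010101: MSB = 0 → value 2069.
Both addends (after negating the subtrahend) are negative but the stored result is non-negative: signed overflow. The true value -7727 − 6588 = -14315 lies outside [-8192, 8191].

2069; overflow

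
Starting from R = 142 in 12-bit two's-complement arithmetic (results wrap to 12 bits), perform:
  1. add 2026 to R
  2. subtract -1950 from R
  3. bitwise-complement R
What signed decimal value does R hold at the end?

-23

Start: R = 142 = 000010001110.
R = 142 + 2026 = 2168; wraps to -1928 = 100001111000
R = -1928 − (-1950) = 22 = 000000010110
R = NOT 000000010110 = 111111101001 = -23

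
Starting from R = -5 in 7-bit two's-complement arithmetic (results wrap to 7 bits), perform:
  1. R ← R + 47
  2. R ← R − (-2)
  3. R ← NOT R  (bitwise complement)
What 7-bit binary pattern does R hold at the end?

1010011

Start: R = -5 = 1111011.
R = -5 + 47 = 42 = 0101010
R = 42 − (-2) = 44 = 0101100
R = NOT 0101100 = 1010011 = -45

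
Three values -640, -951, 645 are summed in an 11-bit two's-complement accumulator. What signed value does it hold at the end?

-640 + (-951) = -1591 → wraps to 457 (00111001001)
457 + 645 = 1102 → wraps to -946 (10001001110)

-946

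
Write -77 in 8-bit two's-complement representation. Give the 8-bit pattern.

|-77| = 77 = 01001101 in 8 bits.
Invert the bits: 10110010. Add 1: 10110011.

10110011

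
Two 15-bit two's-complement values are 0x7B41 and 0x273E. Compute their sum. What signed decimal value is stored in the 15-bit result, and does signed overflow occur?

8831; no overflow

0x7B41 = 111101101000001 = -1215 (signed)
0x273E = 010011100111110 = 10046 (signed)
  111101101000001
+ 010011100111110
= 010001001111111  (discard carry-out 1)
Result 010001001111111: MSB = 0 → value 8831.
Addends have opposite signs, so signed overflow cannot occur.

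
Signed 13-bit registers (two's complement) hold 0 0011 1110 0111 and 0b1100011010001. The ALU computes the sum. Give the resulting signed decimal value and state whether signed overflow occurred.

0 0011 1110 0111 → 0001111100111 = 999 (signed)
0b1100011010001 → 1100011010001 = -1839 (signed)
  0001111100111
+ 1100011010001
= 1110010111000
Result 1110010111000: MSB = 1 → 7352 − 8192 = -840.
Addends have opposite signs, so signed overflow cannot occur.

-840; no overflow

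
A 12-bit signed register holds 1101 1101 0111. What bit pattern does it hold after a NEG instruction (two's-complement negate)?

Invert: 001000101000. Add 1: 001000101001.

001000101001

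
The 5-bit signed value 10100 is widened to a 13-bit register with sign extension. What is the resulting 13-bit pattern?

1111111110100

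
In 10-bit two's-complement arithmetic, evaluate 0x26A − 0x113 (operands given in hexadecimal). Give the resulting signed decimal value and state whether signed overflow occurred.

0x26A = 1001101010 = -406 (signed)
0x113 = 0100010011 = 275 (signed)
Subtract via negate-and-add: invert 0100010011 + 1 = 1011101101 (i.e. -275).
  1001101010
+ 1011101101
= 0101010111  (discard carry-out 1)
Result 0101010111: MSB = 0 → value 343.
Both addends (after negating the subtrahend) are negative but the stored result is non-negative: signed overflow. The true value -406 − 275 = -681 lies outside [-512, 511].

343; overflow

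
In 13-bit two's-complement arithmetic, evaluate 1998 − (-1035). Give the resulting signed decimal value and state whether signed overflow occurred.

1998 → 0011111001110
-1035 → 1101111110101
Subtract via negate-and-add: invert 1101111110101 + 1 = 0010000001011 (i.e. 1035).
  0011111001110
+ 0010000001011
= 0101111011001
Result 0101111011001: MSB = 0 → value 3033.
Both addends (after negating the subtrahend) are non-negative and so is the stored result: no signed overflow.

3033; no overflow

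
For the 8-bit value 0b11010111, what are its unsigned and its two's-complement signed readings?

unsigned = 215, signed = -41

Unsigned: 11010111 = 215.
Signed: MSB=1 → 215 − 256 = -41.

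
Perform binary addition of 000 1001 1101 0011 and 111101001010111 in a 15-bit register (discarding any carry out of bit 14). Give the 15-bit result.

000010000101010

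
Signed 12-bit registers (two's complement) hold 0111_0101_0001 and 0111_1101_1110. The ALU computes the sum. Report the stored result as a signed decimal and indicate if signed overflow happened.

0111_0101_0001 → 011101010001 = 1873 (signed)
0111_1101_1110 → 011111011110 = 2014 (signed)
  011101010001
+ 011111011110
= 111100101111
Result 111100101111: MSB = 1 → 3887 − 4096 = -209.
Both addends are non-negative but the stored result is negative: signed overflow. The true value 1873 + 2014 = 3887 lies outside [-2048, 2047].

-209; overflow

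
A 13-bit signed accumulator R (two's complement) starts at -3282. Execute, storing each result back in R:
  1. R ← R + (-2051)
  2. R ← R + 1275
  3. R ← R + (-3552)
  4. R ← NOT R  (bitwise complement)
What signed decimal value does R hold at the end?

-583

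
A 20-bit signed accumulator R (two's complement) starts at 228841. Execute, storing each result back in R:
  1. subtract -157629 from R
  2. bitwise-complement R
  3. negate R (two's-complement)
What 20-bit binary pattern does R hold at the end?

Start: R = 228841 = 00110111110111101001.
R = 228841 − (-157629) = 386470 = 01011110010110100110
R = NOT 01011110010110100110 = 10100001101001011001 = -386471
R = −(-386471) = 386471 = 01011110010110100111

01011110010110100111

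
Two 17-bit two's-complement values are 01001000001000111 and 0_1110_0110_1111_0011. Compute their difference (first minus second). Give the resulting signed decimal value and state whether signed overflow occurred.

-22188; no overflow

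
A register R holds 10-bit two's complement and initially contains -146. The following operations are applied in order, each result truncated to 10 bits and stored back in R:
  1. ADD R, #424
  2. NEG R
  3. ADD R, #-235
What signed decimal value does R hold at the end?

511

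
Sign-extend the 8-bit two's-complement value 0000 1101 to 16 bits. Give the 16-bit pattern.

0000000000001101

MSB of 00001101 is 0; replicate it into the new high bits.
00000000|00001101 → 0000000000001101 (still 13).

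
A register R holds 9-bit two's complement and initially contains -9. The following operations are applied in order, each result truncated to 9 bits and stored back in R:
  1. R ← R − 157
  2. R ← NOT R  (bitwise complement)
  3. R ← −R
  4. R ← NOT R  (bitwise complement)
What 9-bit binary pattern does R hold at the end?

010100100

Start: R = -9 = 111110111.
R = -9 − 157 = -166 = 101011010
R = NOT 101011010 = 010100101 = 165
R = −(165) = -165 = 101011011
R = NOT 101011011 = 010100100 = 164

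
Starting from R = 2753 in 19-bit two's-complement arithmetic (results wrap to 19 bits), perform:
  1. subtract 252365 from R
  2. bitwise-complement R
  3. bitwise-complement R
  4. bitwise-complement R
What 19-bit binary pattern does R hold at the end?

Start: R = 2753 = 0000000101011000001.
R = 2753 − 252365 = -249612 = 1000011000011110100
R = NOT 1000011000011110100 = 0111100111100001011 = 249611
R = NOT 0111100111100001011 = 1000011000011110100 = -249612
R = NOT 1000011000011110100 = 0111100111100001011 = 249611

0111100111100001011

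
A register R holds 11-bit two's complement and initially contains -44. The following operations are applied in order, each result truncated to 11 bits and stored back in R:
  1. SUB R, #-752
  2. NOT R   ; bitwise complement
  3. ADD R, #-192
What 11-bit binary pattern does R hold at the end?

Start: R = -44 = 11111010100.
R = -44 − (-752) = 708 = 01011000100
R = NOT 01011000100 = 10100111011 = -709
R = -709 + (-192) = -901 = 10001111011

10001111011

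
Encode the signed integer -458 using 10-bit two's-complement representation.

|-458| = 458 = 0111001010 in 10 bits.
Invert the bits: 1000110101. Add 1: 1000110110.

1000110110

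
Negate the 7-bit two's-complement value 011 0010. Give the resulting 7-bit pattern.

1001110

Invert: 1001101. Add 1: 1001110.
Check: 0110010 = 50, 1001110 = -50.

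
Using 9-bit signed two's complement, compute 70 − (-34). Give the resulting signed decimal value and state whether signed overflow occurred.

104; no overflow

70 → 001000110
-34 → 111011110
Subtract via negate-and-add: invert 111011110 + 1 = 000100010 (i.e. 34).
  001000110
+ 000100010
= 001101000
Result 001101000: MSB = 0 → value 104.
Both addends (after negating the subtrahend) are non-negative and so is the stored result: no signed overflow.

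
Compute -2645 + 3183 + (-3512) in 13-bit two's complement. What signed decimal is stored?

-2974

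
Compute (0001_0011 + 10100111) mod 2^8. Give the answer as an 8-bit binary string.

10111010

  00010011
+ 10100111
= 10111010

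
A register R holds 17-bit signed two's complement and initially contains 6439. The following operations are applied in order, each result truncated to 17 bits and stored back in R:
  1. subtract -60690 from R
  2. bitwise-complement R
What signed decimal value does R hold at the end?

63942

Start: R = 6439 = 00001100100100111.
R = 6439 − (-60690) = 67129; wraps to -63943 = 10000011000111001
R = NOT 10000011000111001 = 01111100111000110 = 63942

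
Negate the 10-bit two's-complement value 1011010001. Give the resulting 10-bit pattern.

0100101111

Invert: 0100101110. Add 1: 0100101111.
Check: 1011010001 = -303, 0100101111 = 303.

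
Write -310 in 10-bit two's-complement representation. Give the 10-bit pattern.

|-310| = 310 = 0100110110 in 10 bits.
Invert the bits: 1011001001. Add 1: 1011001010.

1011001010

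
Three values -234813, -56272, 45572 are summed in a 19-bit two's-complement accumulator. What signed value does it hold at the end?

-245513

-234813 + (-56272) = -291085 → wraps to 233203 (0111000111011110011)
233203 + 45572 = 278775 → wraps to -245513 (1000100000011110111)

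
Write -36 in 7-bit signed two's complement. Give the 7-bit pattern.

1011100

|-36| = 36 = 0100100 in 7 bits.
Invert the bits: 1011011. Add 1: 1011100.
Check: 1011100 reads as 92 − 128 = -36.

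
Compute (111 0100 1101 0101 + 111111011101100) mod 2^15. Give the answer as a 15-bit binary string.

111001111000001

  111010011010101
+ 111111011101100
= 111001111000001  (discard carry-out 1)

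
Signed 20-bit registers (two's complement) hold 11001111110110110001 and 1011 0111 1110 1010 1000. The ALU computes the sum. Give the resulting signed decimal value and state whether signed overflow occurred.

-492455; no overflow

11001111110110110001 = -197199 (signed)
1011 0111 1110 1010 1000 → 10110111111010101000 = -295256 (signed)
  11001111110110110001
+ 10110111111010101000
= 10000111110001011001  (discard carry-out 1)
Result 10000111110001011001: MSB = 1 → 556121 − 1048576 = -492455.
Both addends are negative and so is the stored result: no signed overflow.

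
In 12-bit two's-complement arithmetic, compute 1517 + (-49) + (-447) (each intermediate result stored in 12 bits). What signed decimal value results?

1021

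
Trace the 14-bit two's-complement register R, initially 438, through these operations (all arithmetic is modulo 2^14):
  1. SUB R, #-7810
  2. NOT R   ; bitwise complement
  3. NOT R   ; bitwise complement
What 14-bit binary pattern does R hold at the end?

Start: R = 438 = 00000110110110.
R = 438 − (-7810) = 8248; wraps to -8136 = 10000000111000
R = NOT 10000000111000 = 01111111000111 = 8135
R = NOT 01111111000111 = 10000000111000 = -8136

10000000111000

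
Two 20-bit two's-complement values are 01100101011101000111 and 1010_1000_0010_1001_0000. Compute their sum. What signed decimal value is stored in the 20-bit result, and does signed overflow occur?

55767; no overflow

01100101011101000111 = 415559 (signed)
1010_1000_0010_1001_0000 → 10101000001010010000 = -359792 (signed)
  01100101011101000111
+ 10101000001010010000
= 00001101100111010111  (discard carry-out 1)
Result 00001101100111010111: MSB = 0 → value 55767.
Addends have opposite signs, so signed overflow cannot occur.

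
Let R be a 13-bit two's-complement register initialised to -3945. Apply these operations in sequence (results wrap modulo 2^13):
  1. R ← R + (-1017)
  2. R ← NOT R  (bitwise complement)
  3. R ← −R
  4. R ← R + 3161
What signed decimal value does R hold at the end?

-1800

Start: R = -3945 = 1000010010111.
R = -3945 + (-1017) = -4962; wraps to 3230 = 0110010011110
R = NOT 0110010011110 = 1001101100001 = -3231
R = −(-3231) = 3231 = 0110010011111
R = 3231 + 3161 = 6392; wraps to -1800 = 1100011111000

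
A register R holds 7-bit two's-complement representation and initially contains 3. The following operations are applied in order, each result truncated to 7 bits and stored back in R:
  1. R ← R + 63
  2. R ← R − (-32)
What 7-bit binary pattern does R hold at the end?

Start: R = 3 = 0000011.
R = 3 + 63 = 66; wraps to -62 = 1000010
R = -62 − (-32) = -30 = 1100010

1100010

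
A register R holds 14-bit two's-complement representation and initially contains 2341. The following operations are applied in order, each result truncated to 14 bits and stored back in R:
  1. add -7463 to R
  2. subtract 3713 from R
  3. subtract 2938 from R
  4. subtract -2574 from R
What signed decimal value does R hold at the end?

Start: R = 2341 = 00100100100101.
R = 2341 + (-7463) = -5122 = 10101111111110
R = -5122 − 3713 = -8835; wraps to 7549 = 01110101111101
R = 7549 − 2938 = 4611 = 01001000000011
R = 4611 − (-2574) = 7185 = 01110000010001

7185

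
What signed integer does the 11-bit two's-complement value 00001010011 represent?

MSB is 0, so the value is non-negative: 00001010011 = 83.

83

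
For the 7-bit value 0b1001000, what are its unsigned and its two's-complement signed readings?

unsigned = 72, signed = -56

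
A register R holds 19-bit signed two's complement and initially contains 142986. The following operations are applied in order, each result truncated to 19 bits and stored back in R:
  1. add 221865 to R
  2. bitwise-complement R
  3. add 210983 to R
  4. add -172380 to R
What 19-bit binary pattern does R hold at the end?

Start: R = 142986 = 0100010111010001010.
R = 142986 + 221865 = 364851; wraps to -159437 = 1011001000100110011
R = NOT 1011001000100110011 = 0100110111011001100 = 159436
R = 159436 + 210983 = 370419; wraps to -153869 = 1011010011011110011
R = -153869 + (-172380) = -326249; wraps to 198039 = 0110000010110010111

0110000010110010111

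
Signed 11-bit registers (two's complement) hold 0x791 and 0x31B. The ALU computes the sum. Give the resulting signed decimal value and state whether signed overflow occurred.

684; no overflow

0x791 = 11110010001 = -111 (signed)
0x31B = 01100011011 = 795 (signed)
  11110010001
+ 01100011011
= 01010101100  (discard carry-out 1)
Result 01010101100: MSB = 0 → value 684.
Addends have opposite signs, so signed overflow cannot occur.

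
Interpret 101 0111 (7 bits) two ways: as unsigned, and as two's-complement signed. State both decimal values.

Unsigned: 1010111 = 87.
Signed: MSB=1 → 87 − 128 = -41.

unsigned = 87, signed = -41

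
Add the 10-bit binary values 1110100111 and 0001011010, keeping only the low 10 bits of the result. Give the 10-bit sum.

  1110100111
+ 0001011010
= 0000000001  (discard carry-out 1)

0000000001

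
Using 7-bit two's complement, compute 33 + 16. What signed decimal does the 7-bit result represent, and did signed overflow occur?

49; no overflow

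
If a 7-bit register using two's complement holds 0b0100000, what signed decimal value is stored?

32

MSB is 0, so the value is non-negative: 0100000 = 32.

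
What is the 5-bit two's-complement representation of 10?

01010

10 is non-negative, so write it directly in 5 bits: 01010.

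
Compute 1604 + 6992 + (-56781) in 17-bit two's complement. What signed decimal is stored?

-48185

1604 + 6992 = 8596 (00010000110010100)
8596 + (-56781) = -48185 (10100001111000111)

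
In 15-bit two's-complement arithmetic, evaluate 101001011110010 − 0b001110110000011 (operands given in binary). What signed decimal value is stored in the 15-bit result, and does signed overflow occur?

13679; overflow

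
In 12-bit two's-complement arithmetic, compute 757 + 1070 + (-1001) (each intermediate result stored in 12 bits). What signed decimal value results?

826

757 + 1070 = 1827 (011100100011)
1827 + (-1001) = 826 (001100111010)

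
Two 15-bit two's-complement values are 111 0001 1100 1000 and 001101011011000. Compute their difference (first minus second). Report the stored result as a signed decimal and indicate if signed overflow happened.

-10512; no overflow

111 0001 1100 1000 → 111000111001000 = -3640 (signed)
001101011011000 = 6872 (signed)
Subtract via negate-and-add: invert 001101011011000 + 1 = 110010100101000 (i.e. -6872).
  111000111001000
+ 110010100101000
= 101011011110000  (discard carry-out 1)
Result 101011011110000: MSB = 1 → 22256 − 32768 = -10512.
Both addends (after negating the subtrahend) are negative and so is the stored result: no signed overflow.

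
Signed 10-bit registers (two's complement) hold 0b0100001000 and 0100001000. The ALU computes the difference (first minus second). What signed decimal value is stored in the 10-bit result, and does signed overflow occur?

0b0100001000 → 0100001000 = 264 (signed)
0100001000 = 264 (signed)
Subtract via negate-and-add: invert 0100001000 + 1 = 1011111000 (i.e. -264).
  0100001000
+ 1011111000
= 0000000000  (discard carry-out 1)
Result 0000000000: MSB = 0 → value 0.
Addends (after negating the subtrahend) have opposite signs, so signed overflow cannot occur.

0; no overflow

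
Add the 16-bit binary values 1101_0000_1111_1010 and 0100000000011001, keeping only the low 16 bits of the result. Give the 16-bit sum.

0001000100010011

  1101000011111010
+ 0100000000011001
= 0001000100010011  (discard carry-out 1)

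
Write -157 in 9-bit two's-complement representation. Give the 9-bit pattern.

101100011

|-157| = 157 = 010011101 in 9 bits.
Invert the bits: 101100010. Add 1: 101100011.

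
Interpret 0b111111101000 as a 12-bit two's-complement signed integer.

MSB is 1, so the value is negative.
Invert: 000000010111. Add 1: 000000011000 = 24. So the value is −24.

-24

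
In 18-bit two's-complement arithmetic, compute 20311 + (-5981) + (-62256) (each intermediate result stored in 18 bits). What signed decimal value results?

20311 + (-5981) = 14330 (000011011111111010)
14330 + (-62256) = -47926 (110100010011001010)

-47926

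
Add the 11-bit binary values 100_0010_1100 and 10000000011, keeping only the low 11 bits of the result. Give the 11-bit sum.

00000101111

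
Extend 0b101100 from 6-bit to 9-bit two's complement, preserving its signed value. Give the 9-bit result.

111101100

MSB of 101100 is 1; replicate it into the new high bits.
111|101100 → 111101100 (still -20).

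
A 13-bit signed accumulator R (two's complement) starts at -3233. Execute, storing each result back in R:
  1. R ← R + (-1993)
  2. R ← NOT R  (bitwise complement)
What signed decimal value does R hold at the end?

-2967

Start: R = -3233 = 1001101011111.
R = -3233 + (-1993) = -5226; wraps to 2966 = 0101110010110
R = NOT 0101110010110 = 1010001101001 = -2967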